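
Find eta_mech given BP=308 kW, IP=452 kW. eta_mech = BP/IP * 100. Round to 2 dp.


eta_mech = (BP / IP) * 100
Ratio = 308 / 452 = 0.6814
eta_mech = 0.6814 * 100 = 68.14%


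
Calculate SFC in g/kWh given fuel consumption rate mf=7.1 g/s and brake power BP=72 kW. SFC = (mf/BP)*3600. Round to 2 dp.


SFC = (mf / BP) * 3600
Rate = 7.1 / 72 = 0.098611 g/(s*kW)
SFC = 0.098611 * 3600 = 355.00 g/kWh


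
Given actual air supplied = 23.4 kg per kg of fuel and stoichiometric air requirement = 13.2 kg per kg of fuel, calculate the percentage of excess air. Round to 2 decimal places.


Excess air = actual - stoichiometric = 23.4 - 13.2 = 10.20 kg/kg fuel
Excess air % = (excess / stoich) * 100 = (10.20 / 13.2) * 100 = 77.27%


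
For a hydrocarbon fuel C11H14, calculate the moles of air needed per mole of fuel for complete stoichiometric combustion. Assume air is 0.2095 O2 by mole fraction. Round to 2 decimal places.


Balanced combustion: C11H14 + 14.5 O2 -> 11 CO2 + 7 H2O
O2 needed = C + H/4 = 11 + 14/4 = 14.50 moles
Air moles = O2 / 0.2095 = 14.50 / 0.2095 = 69.21 moles air


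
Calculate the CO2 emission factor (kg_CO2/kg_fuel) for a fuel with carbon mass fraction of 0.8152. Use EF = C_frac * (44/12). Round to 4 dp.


EF = C_frac * (M_CO2 / M_C)
EF = 0.8152 * (44/12)
EF = 0.8152 * 3.666667 = 2.9891 kg_CO2/kg_fuel


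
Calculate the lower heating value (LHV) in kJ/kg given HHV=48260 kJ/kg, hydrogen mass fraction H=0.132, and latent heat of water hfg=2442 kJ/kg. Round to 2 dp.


LHV = HHV - hfg * 9 * H
Water correction = 2442 * 9 * 0.132 = 2901.096 kJ/kg
LHV = 48260 - 2901.096 = 45358.90 kJ/kg


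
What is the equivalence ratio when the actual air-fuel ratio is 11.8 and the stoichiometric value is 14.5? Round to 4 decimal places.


phi = AFR_stoich / AFR_actual
phi = 14.5 / 11.8 = 1.2288


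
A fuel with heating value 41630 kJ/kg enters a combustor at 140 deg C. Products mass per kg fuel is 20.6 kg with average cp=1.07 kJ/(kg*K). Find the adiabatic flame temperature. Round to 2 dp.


T_ad = T_in + Hc / (m_p * cp)
Denominator = 20.6 * 1.07 = 22.0420
Temperature rise = 41630 / 22.0420 = 1888.67 K
T_ad = 140 + 1888.67 = 2028.67 deg C


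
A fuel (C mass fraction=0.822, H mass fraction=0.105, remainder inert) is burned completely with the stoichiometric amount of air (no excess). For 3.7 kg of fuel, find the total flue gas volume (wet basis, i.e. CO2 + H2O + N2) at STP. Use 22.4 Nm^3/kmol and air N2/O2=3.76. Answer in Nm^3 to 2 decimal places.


Per kg fuel: CO2 = (C/12 kmol)*22.4 = (0.822/12)*22.4 = 1.53440 Nm^3
Per kg fuel: H2O = (H/2 kmol)*22.4 = (0.105/2)*22.4 = 1.17600 Nm^3
O2 needed per kg fuel = C/12 + H/4 = 0.822/12 + 0.105/4 = 0.09475000 kmol
Per kg fuel: N2 = O2*3.76*22.4 = 0.09475000*3.76*22.4 = 7.98022 Nm^3
Total per kg = 1.53440 + 1.17600 + 7.98022 = 10.69062 Nm^3
Total = 10.69062 * 3.7 = 39.56 Nm^3


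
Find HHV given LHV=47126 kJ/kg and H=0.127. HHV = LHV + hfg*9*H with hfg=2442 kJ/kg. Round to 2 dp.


HHV = LHV + hfg * 9 * H
Water addition = 2442 * 9 * 0.127 = 2791.206 kJ/kg
HHV = 47126 + 2791.206 = 49917.21 kJ/kg


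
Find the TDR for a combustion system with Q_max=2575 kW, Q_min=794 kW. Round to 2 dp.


TDR = Q_max / Q_min
TDR = 2575 / 794 = 3.24


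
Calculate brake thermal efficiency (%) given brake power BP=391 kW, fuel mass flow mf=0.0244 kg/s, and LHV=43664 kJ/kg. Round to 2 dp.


eta_BTE = (BP / (mf * LHV)) * 100
Denominator = 0.0244 * 43664 = 1065.4016 kW
eta_BTE = (391 / 1065.4016) * 100 = 36.70%


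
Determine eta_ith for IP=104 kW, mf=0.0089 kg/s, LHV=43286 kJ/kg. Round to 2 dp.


eta_ith = (IP / (mf * LHV)) * 100
Denominator = 0.0089 * 43286 = 385.2454 kW
eta_ith = (104 / 385.2454) * 100 = 27.00%


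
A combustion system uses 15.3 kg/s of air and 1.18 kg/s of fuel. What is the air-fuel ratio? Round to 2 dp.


AFR = m_air / m_fuel
AFR = 15.3 / 1.18 = 12.97


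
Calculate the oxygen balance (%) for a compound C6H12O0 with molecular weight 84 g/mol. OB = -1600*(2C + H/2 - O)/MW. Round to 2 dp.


OB = -1600 * (2C + H/2 - O) / MW
Inner = 2*6 + 12/2 - 0 = 18.00
OB = -1600 * 18.00 / 84 = -342.86%


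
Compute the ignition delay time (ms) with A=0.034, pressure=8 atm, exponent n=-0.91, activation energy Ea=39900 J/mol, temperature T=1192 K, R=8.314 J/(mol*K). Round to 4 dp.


tau = A * P^n * exp(Ea/(R*T))
P^n = 8^(-0.91) = 0.15072598
Ea/(R*T) = 39900/(8.314*1192) = 4.026119
exp(Ea/(R*T)) = 56.042993
tau = 0.034 * 0.15072598 * 56.042993 = 0.2872 ms


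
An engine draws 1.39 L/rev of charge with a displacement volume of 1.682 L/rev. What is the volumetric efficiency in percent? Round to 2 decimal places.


eta_v = (V_actual / V_disp) * 100
Ratio = 1.39 / 1.682 = 0.8264
eta_v = 0.8264 * 100 = 82.64%


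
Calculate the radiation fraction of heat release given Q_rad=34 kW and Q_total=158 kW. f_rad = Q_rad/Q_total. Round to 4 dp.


f_rad = Q_rad / Q_total
f_rad = 34 / 158 = 0.2152


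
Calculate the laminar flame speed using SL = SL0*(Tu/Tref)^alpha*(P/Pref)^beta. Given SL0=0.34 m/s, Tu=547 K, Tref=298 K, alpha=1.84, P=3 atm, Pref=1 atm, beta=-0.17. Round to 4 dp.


SL = SL0 * (Tu/Tref)^alpha * (P/Pref)^beta
T ratio = 547/298 = 1.83557047
(T ratio)^alpha = 1.83557047^1.84 = 3.057305
(P/Pref)^beta = 3^(-0.17) = 0.829639
SL = 0.34 * 3.057305 * 0.829639 = 0.8624 m/s


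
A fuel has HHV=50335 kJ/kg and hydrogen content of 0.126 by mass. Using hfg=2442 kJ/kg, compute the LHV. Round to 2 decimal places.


LHV = HHV - hfg * 9 * H
Water correction = 2442 * 9 * 0.126 = 2769.228 kJ/kg
LHV = 50335 - 2769.228 = 47565.77 kJ/kg


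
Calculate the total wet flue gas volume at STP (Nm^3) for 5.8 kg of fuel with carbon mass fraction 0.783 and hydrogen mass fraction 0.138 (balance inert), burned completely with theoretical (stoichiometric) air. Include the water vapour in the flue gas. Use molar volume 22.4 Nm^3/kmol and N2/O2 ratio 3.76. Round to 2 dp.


Per kg fuel: CO2 = (C/12 kmol)*22.4 = (0.783/12)*22.4 = 1.46160 Nm^3
Per kg fuel: H2O = (H/2 kmol)*22.4 = (0.138/2)*22.4 = 1.54560 Nm^3
O2 needed per kg fuel = C/12 + H/4 = 0.783/12 + 0.138/4 = 0.09975000 kmol
Per kg fuel: N2 = O2*3.76*22.4 = 0.09975000*3.76*22.4 = 8.40134 Nm^3
Total per kg = 1.46160 + 1.54560 + 8.40134 = 11.40854 Nm^3
Total = 11.40854 * 5.8 = 66.17 Nm^3


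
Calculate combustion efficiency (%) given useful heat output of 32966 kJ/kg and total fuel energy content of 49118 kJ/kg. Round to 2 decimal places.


Efficiency = (Q_useful / Q_fuel) * 100
Efficiency = (32966 / 49118) * 100
Efficiency = 0.6712 * 100 = 67.12%


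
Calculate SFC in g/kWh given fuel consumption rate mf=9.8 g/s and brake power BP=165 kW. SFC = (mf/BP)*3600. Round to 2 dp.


SFC = (mf / BP) * 3600
Rate = 9.8 / 165 = 0.059394 g/(s*kW)
SFC = 0.059394 * 3600 = 213.82 g/kWh


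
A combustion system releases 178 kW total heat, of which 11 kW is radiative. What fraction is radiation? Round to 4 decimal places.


f_rad = Q_rad / Q_total
f_rad = 11 / 178 = 0.0618


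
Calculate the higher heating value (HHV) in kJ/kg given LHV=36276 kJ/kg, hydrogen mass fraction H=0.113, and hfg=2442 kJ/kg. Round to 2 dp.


HHV = LHV + hfg * 9 * H
Water addition = 2442 * 9 * 0.113 = 2483.514 kJ/kg
HHV = 36276 + 2483.514 = 38759.51 kJ/kg


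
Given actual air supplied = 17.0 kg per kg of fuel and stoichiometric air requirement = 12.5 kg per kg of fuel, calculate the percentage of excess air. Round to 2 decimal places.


Excess air = actual - stoichiometric = 17.0 - 12.5 = 4.50 kg/kg fuel
Excess air % = (excess / stoich) * 100 = (4.50 / 12.5) * 100 = 36.00%


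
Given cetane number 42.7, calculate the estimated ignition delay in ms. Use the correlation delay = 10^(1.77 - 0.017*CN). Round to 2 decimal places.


delay = 10^(1.77 - 0.017*CN)
Exponent = 1.77 - 0.017*42.7 = 1.0441
delay = 10^1.0441 = 11.07 ms


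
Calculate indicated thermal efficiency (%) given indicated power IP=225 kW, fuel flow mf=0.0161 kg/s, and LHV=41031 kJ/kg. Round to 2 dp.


eta_ith = (IP / (mf * LHV)) * 100
Denominator = 0.0161 * 41031 = 660.5991 kW
eta_ith = (225 / 660.5991) * 100 = 34.06%


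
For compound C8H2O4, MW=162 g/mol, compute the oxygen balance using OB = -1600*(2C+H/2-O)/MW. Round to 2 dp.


OB = -1600 * (2C + H/2 - O) / MW
Inner = 2*8 + 2/2 - 4 = 13.00
OB = -1600 * 13.00 / 162 = -128.40%


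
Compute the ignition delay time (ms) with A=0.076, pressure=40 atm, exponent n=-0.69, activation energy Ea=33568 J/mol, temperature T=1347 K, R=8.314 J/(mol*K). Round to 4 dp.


tau = A * P^n * exp(Ea/(R*T))
P^n = 40^(-0.69) = 0.07844741
Ea/(R*T) = 33568/(8.314*1347) = 2.997422
exp(Ea/(R*T)) = 20.033818
tau = 0.076 * 0.07844741 * 20.033818 = 0.1194 ms


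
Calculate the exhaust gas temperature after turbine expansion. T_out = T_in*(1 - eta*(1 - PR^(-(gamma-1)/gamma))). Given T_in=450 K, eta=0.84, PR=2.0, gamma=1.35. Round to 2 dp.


T_out = T_in * (1 - eta * (1 - PR^(-(gamma-1)/gamma)))
Exponent = -(1.35-1)/1.35 = -0.25925926
PR^exp = 2.0^(-0.25925926) = 0.83551680
Factor = 1 - 0.84*(1 - 0.83551680) = 0.86183411
T_out = 450 * 0.86183411 = 387.83 K


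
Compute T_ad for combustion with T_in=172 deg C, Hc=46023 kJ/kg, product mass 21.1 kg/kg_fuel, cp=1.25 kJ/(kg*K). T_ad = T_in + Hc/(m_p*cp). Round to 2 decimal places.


T_ad = T_in + Hc / (m_p * cp)
Denominator = 21.1 * 1.25 = 26.3750
Temperature rise = 46023 / 26.3750 = 1744.95 K
T_ad = 172 + 1744.95 = 1916.95 deg C


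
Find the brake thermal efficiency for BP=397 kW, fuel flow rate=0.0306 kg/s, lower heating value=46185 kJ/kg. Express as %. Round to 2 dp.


eta_BTE = (BP / (mf * LHV)) * 100
Denominator = 0.0306 * 46185 = 1413.2610 kW
eta_BTE = (397 / 1413.2610) * 100 = 28.09%


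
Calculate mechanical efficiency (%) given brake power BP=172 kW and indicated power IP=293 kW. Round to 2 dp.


eta_mech = (BP / IP) * 100
Ratio = 172 / 293 = 0.5870
eta_mech = 0.5870 * 100 = 58.70%


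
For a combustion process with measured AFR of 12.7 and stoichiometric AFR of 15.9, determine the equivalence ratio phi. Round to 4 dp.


phi = AFR_stoich / AFR_actual
phi = 15.9 / 12.7 = 1.2520


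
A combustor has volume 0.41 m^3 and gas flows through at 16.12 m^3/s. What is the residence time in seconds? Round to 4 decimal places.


tau = V / Q_flow
tau = 0.41 / 16.12 = 0.0254 s


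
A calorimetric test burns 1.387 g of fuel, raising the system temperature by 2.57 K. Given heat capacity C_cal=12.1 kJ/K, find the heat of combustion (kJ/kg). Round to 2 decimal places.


Hc = C_cal * delta_T / m_fuel
Q_released = 12.1 * 2.57 = 31.0970 kJ
m_fuel = 1.387 g = 1.387/1000 kg = 0.001387 kg
Hc = 31.0970 / 0.001387 = 22420.33 kJ/kg


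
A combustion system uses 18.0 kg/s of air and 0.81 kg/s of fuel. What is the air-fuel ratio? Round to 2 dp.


AFR = m_air / m_fuel
AFR = 18.0 / 0.81 = 22.22


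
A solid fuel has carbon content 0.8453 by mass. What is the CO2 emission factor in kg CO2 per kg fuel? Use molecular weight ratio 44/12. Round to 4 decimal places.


EF = C_frac * (M_CO2 / M_C)
EF = 0.8453 * (44/12)
EF = 0.8453 * 3.666667 = 3.0994 kg_CO2/kg_fuel


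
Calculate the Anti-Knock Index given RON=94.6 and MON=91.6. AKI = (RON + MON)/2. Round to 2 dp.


AKI = (RON + MON) / 2
AKI = (94.6 + 91.6) / 2
AKI = 186.2 / 2 = 93.10


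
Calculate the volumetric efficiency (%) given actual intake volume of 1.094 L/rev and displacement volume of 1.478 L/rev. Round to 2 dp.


eta_v = (V_actual / V_disp) * 100
Ratio = 1.094 / 1.478 = 0.7402
eta_v = 0.7402 * 100 = 74.02%


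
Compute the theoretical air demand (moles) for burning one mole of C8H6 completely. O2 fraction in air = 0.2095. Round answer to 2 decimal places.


Balanced combustion: C8H6 + 9.5 O2 -> 8 CO2 + 3 H2O
O2 needed = C + H/4 = 8 + 6/4 = 9.50 moles
Air moles = O2 / 0.2095 = 9.50 / 0.2095 = 45.35 moles air


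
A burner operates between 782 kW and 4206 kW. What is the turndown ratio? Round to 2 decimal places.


TDR = Q_max / Q_min
TDR = 4206 / 782 = 5.38


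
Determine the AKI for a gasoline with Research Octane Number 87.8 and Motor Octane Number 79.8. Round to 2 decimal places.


AKI = (RON + MON) / 2
AKI = (87.8 + 79.8) / 2
AKI = 167.6 / 2 = 83.80


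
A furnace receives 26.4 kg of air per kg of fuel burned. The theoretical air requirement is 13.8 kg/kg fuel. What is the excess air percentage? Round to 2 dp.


Excess air = actual - stoichiometric = 26.4 - 13.8 = 12.60 kg/kg fuel
Excess air % = (excess / stoich) * 100 = (12.60 / 13.8) * 100 = 91.30%


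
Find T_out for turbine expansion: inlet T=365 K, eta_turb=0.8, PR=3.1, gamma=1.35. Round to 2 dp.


T_out = T_in * (1 - eta * (1 - PR^(-(gamma-1)/gamma)))
Exponent = -(1.35-1)/1.35 = -0.25925926
PR^exp = 3.1^(-0.25925926) = 0.74577862
Factor = 1 - 0.8*(1 - 0.74577862) = 0.79662290
T_out = 365 * 0.79662290 = 290.77 K


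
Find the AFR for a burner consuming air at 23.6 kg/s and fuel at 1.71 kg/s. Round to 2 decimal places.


AFR = m_air / m_fuel
AFR = 23.6 / 1.71 = 13.80


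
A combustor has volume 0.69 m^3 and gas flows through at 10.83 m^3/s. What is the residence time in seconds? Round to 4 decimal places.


tau = V / Q_flow
tau = 0.69 / 10.83 = 0.0637 s


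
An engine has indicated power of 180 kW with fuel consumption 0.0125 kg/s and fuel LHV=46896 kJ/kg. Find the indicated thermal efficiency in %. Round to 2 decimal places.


eta_ith = (IP / (mf * LHV)) * 100
Denominator = 0.0125 * 46896 = 586.2000 kW
eta_ith = (180 / 586.2000) * 100 = 30.71%


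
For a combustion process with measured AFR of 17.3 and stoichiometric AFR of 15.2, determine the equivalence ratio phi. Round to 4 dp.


phi = AFR_stoich / AFR_actual
phi = 15.2 / 17.3 = 0.8786


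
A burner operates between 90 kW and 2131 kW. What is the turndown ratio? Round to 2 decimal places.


TDR = Q_max / Q_min
TDR = 2131 / 90 = 23.68


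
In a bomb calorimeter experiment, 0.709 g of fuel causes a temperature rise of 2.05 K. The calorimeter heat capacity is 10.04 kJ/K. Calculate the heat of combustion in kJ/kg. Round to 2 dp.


Hc = C_cal * delta_T / m_fuel
Q_released = 10.04 * 2.05 = 20.5820 kJ
m_fuel = 0.709 g = 0.709/1000 kg = 0.000709 kg
Hc = 20.5820 / 0.000709 = 29029.62 kJ/kg


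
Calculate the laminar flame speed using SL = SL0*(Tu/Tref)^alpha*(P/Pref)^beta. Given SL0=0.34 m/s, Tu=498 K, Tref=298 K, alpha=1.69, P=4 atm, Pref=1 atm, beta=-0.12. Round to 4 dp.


SL = SL0 * (Tu/Tref)^alpha * (P/Pref)^beta
T ratio = 498/298 = 1.67114094
(T ratio)^alpha = 1.67114094^1.69 = 2.381728
(P/Pref)^beta = 4^(-0.12) = 0.846745
SL = 0.34 * 2.381728 * 0.846745 = 0.6857 m/s


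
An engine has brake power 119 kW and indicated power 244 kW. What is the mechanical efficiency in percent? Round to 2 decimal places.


eta_mech = (BP / IP) * 100
Ratio = 119 / 244 = 0.4877
eta_mech = 0.4877 * 100 = 48.77%


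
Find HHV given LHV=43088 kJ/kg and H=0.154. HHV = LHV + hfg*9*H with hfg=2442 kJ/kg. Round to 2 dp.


HHV = LHV + hfg * 9 * H
Water addition = 2442 * 9 * 0.154 = 3384.612 kJ/kg
HHV = 43088 + 3384.612 = 46472.61 kJ/kg


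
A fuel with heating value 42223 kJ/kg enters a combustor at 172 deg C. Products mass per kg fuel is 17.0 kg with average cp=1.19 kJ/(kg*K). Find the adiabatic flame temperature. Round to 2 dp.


T_ad = T_in + Hc / (m_p * cp)
Denominator = 17.0 * 1.19 = 20.2300
Temperature rise = 42223 / 20.2300 = 2087.15 K
T_ad = 172 + 2087.15 = 2259.15 deg C


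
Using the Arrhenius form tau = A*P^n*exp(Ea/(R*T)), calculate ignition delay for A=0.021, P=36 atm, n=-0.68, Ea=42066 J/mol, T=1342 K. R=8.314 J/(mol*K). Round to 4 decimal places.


tau = A * P^n * exp(Ea/(R*T))
P^n = 36^(-0.68) = 0.08744084
Ea/(R*T) = 42066/(8.314*1342) = 3.770237
exp(Ea/(R*T)) = 43.390359
tau = 0.021 * 0.08744084 * 43.390359 = 0.0797 ms


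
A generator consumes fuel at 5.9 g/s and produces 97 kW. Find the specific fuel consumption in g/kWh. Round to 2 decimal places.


SFC = (mf / BP) * 3600
Rate = 5.9 / 97 = 0.060825 g/(s*kW)
SFC = 0.060825 * 3600 = 218.97 g/kWh


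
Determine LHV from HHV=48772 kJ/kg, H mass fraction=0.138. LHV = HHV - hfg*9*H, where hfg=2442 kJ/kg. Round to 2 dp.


LHV = HHV - hfg * 9 * H
Water correction = 2442 * 9 * 0.138 = 3032.964 kJ/kg
LHV = 48772 - 3032.964 = 45739.04 kJ/kg


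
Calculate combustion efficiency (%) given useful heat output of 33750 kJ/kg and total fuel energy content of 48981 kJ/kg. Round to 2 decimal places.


Efficiency = (Q_useful / Q_fuel) * 100
Efficiency = (33750 / 48981) * 100
Efficiency = 0.6890 * 100 = 68.90%


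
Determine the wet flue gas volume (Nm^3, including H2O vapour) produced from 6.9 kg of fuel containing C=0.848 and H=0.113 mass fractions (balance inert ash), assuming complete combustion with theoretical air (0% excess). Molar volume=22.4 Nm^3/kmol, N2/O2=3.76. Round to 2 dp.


Per kg fuel: CO2 = (C/12 kmol)*22.4 = (0.848/12)*22.4 = 1.58293 Nm^3
Per kg fuel: H2O = (H/2 kmol)*22.4 = (0.113/2)*22.4 = 1.26560 Nm^3
O2 needed per kg fuel = C/12 + H/4 = 0.848/12 + 0.113/4 = 0.09891667 kmol
Per kg fuel: N2 = O2*3.76*22.4 = 0.09891667*3.76*22.4 = 8.33116 Nm^3
Total per kg = 1.58293 + 1.26560 + 8.33116 = 11.17969 Nm^3
Total = 11.17969 * 6.9 = 77.14 Nm^3


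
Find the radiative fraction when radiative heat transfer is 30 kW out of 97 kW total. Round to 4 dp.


f_rad = Q_rad / Q_total
f_rad = 30 / 97 = 0.3093


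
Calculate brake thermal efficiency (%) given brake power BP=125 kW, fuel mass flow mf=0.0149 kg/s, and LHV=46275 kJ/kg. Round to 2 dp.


eta_BTE = (BP / (mf * LHV)) * 100
Denominator = 0.0149 * 46275 = 689.4975 kW
eta_BTE = (125 / 689.4975) * 100 = 18.13%


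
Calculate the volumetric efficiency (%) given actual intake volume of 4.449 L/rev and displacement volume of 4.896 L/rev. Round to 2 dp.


eta_v = (V_actual / V_disp) * 100
Ratio = 4.449 / 4.896 = 0.9087
eta_v = 0.9087 * 100 = 90.87%


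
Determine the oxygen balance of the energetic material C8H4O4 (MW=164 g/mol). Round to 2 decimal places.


OB = -1600 * (2C + H/2 - O) / MW
Inner = 2*8 + 4/2 - 4 = 14.00
OB = -1600 * 14.00 / 164 = -136.59%


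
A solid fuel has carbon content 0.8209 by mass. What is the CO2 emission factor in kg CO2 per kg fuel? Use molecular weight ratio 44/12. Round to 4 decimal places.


EF = C_frac * (M_CO2 / M_C)
EF = 0.8209 * (44/12)
EF = 0.8209 * 3.666667 = 3.0100 kg_CO2/kg_fuel


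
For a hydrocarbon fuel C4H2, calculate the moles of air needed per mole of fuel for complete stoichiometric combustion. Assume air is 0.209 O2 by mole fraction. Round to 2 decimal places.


Balanced combustion: C4H2 + 4.5 O2 -> 4 CO2 + 1 H2O
O2 needed = C + H/4 = 4 + 2/4 = 4.50 moles
Air moles = O2 / 0.209 = 4.50 / 0.209 = 21.53 moles air


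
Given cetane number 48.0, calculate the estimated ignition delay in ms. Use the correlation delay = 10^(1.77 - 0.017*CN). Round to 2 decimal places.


delay = 10^(1.77 - 0.017*CN)
Exponent = 1.77 - 0.017*48.0 = 0.9540
delay = 10^0.9540 = 8.99 ms


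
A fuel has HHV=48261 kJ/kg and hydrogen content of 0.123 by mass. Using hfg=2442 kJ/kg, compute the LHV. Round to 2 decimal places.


LHV = HHV - hfg * 9 * H
Water correction = 2442 * 9 * 0.123 = 2703.294 kJ/kg
LHV = 48261 - 2703.294 = 45557.71 kJ/kg


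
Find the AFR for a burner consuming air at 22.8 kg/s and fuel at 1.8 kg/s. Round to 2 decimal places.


AFR = m_air / m_fuel
AFR = 22.8 / 1.8 = 12.67


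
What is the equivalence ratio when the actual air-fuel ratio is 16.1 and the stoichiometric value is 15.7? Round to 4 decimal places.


phi = AFR_stoich / AFR_actual
phi = 15.7 / 16.1 = 0.9752


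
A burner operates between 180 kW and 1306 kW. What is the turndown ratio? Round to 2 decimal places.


TDR = Q_max / Q_min
TDR = 1306 / 180 = 7.26


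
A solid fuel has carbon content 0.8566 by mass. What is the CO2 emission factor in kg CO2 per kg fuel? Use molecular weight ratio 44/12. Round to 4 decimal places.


EF = C_frac * (M_CO2 / M_C)
EF = 0.8566 * (44/12)
EF = 0.8566 * 3.666667 = 3.1409 kg_CO2/kg_fuel


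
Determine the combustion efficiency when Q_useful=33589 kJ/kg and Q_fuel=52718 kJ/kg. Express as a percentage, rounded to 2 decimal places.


Efficiency = (Q_useful / Q_fuel) * 100
Efficiency = (33589 / 52718) * 100
Efficiency = 0.6371 * 100 = 63.71%


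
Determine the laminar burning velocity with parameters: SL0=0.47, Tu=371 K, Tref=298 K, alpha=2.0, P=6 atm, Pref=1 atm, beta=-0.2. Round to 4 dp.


SL = SL0 * (Tu/Tref)^alpha * (P/Pref)^beta
T ratio = 371/298 = 1.24496644
(T ratio)^alpha = 1.24496644^2.0 = 1.549941
(P/Pref)^beta = 6^(-0.2) = 0.698827
SL = 0.47 * 1.549941 * 0.698827 = 0.5091 m/s


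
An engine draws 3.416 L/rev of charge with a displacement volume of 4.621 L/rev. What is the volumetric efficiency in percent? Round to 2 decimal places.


eta_v = (V_actual / V_disp) * 100
Ratio = 3.416 / 4.621 = 0.7392
eta_v = 0.7392 * 100 = 73.92%


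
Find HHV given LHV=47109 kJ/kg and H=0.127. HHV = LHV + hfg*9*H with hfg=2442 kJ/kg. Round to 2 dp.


HHV = LHV + hfg * 9 * H
Water addition = 2442 * 9 * 0.127 = 2791.206 kJ/kg
HHV = 47109 + 2791.206 = 49900.21 kJ/kg


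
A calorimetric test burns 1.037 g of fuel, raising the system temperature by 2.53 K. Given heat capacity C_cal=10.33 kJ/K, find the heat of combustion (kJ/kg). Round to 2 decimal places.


Hc = C_cal * delta_T / m_fuel
Q_released = 10.33 * 2.53 = 26.1349 kJ
m_fuel = 1.037 g = 1.037/1000 kg = 0.001037 kg
Hc = 26.1349 / 0.001037 = 25202.41 kJ/kg


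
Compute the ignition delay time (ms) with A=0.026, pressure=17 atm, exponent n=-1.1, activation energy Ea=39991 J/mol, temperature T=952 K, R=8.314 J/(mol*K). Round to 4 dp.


tau = A * P^n * exp(Ea/(R*T))
P^n = 17^(-1.1) = 0.04431045
Ea/(R*T) = 39991/(8.314*952) = 5.052604
exp(Ea/(R*T)) = 156.429338
tau = 0.026 * 0.04431045 * 156.429338 = 0.1802 ms


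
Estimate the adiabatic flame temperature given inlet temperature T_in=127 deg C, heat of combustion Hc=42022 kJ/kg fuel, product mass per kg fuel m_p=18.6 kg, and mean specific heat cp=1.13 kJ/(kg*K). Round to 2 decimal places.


T_ad = T_in + Hc / (m_p * cp)
Denominator = 18.6 * 1.13 = 21.0180
Temperature rise = 42022 / 21.0180 = 1999.33 K
T_ad = 127 + 1999.33 = 2126.33 deg C


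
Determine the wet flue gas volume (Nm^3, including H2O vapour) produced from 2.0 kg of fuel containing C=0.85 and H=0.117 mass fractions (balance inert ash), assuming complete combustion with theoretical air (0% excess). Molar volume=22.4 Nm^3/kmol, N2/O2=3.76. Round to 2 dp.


Per kg fuel: CO2 = (C/12 kmol)*22.4 = (0.85/12)*22.4 = 1.58667 Nm^3
Per kg fuel: H2O = (H/2 kmol)*22.4 = (0.117/2)*22.4 = 1.31040 Nm^3
O2 needed per kg fuel = C/12 + H/4 = 0.85/12 + 0.117/4 = 0.10008333 kmol
Per kg fuel: N2 = O2*3.76*22.4 = 0.10008333*3.76*22.4 = 8.42942 Nm^3
Total per kg = 1.58667 + 1.31040 + 8.42942 = 11.32649 Nm^3
Total = 11.32649 * 2.0 = 22.65 Nm^3


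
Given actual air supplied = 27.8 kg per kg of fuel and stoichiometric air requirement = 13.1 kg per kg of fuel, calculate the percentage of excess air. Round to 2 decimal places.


Excess air = actual - stoichiometric = 27.8 - 13.1 = 14.70 kg/kg fuel
Excess air % = (excess / stoich) * 100 = (14.70 / 13.1) * 100 = 112.21%


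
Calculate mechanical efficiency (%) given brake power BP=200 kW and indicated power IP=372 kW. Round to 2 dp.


eta_mech = (BP / IP) * 100
Ratio = 200 / 372 = 0.5376
eta_mech = 0.5376 * 100 = 53.76%


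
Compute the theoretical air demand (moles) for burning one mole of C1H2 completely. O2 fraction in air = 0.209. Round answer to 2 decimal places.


Balanced combustion: C1H2 + 1.5 O2 -> 1 CO2 + 1 H2O
O2 needed = C + H/4 = 1 + 2/4 = 1.50 moles
Air moles = O2 / 0.209 = 1.50 / 0.209 = 7.18 moles air


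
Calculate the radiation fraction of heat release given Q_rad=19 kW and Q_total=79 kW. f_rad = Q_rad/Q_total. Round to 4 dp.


f_rad = Q_rad / Q_total
f_rad = 19 / 79 = 0.2405


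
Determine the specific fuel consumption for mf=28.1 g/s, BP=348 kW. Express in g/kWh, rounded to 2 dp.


SFC = (mf / BP) * 3600
Rate = 28.1 / 348 = 0.080747 g/(s*kW)
SFC = 0.080747 * 3600 = 290.69 g/kWh


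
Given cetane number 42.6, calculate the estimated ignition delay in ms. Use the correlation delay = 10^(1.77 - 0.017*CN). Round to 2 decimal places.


delay = 10^(1.77 - 0.017*CN)
Exponent = 1.77 - 0.017*42.6 = 1.0458
delay = 10^1.0458 = 11.11 ms


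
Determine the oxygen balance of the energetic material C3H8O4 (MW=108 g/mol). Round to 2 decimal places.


OB = -1600 * (2C + H/2 - O) / MW
Inner = 2*3 + 8/2 - 4 = 6.00
OB = -1600 * 6.00 / 108 = -88.89%


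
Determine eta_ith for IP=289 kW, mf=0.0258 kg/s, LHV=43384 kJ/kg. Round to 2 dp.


eta_ith = (IP / (mf * LHV)) * 100
Denominator = 0.0258 * 43384 = 1119.3072 kW
eta_ith = (289 / 1119.3072) * 100 = 25.82%


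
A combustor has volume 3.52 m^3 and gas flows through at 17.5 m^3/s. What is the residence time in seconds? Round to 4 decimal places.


tau = V / Q_flow
tau = 3.52 / 17.5 = 0.2011 s


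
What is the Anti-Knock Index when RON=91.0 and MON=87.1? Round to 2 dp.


AKI = (RON + MON) / 2
AKI = (91.0 + 87.1) / 2
AKI = 178.1 / 2 = 89.05


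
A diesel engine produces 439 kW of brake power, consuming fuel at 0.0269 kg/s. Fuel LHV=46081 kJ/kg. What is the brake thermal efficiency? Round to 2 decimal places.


eta_BTE = (BP / (mf * LHV)) * 100
Denominator = 0.0269 * 46081 = 1239.5789 kW
eta_BTE = (439 / 1239.5789) * 100 = 35.42%


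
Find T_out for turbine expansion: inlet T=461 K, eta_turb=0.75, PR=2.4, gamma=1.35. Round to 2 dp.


T_out = T_in * (1 - eta * (1 - PR^(-(gamma-1)/gamma)))
Exponent = -(1.35-1)/1.35 = -0.25925926
PR^exp = 2.4^(-0.25925926) = 0.79694200
Factor = 1 - 0.75*(1 - 0.79694200) = 0.84770650
T_out = 461 * 0.84770650 = 390.79 K


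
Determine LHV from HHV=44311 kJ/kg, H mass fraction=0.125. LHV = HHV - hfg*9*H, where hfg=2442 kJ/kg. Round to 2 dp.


LHV = HHV - hfg * 9 * H
Water correction = 2442 * 9 * 0.125 = 2747.250 kJ/kg
LHV = 44311 - 2747.250 = 41563.75 kJ/kg


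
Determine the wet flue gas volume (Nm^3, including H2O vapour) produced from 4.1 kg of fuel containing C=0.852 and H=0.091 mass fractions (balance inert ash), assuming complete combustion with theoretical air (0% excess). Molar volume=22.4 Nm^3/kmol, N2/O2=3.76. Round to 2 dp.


Per kg fuel: CO2 = (C/12 kmol)*22.4 = (0.852/12)*22.4 = 1.59040 Nm^3
Per kg fuel: H2O = (H/2 kmol)*22.4 = (0.091/2)*22.4 = 1.01920 Nm^3
O2 needed per kg fuel = C/12 + H/4 = 0.852/12 + 0.091/4 = 0.09375000 kmol
Per kg fuel: N2 = O2*3.76*22.4 = 0.09375000*3.76*22.4 = 7.89600 Nm^3
Total per kg = 1.59040 + 1.01920 + 7.89600 = 10.50560 Nm^3
Total = 10.50560 * 4.1 = 43.07 Nm^3


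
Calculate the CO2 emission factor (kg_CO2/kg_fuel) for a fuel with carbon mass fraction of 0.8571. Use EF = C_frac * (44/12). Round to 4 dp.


EF = C_frac * (M_CO2 / M_C)
EF = 0.8571 * (44/12)
EF = 0.8571 * 3.666667 = 3.1427 kg_CO2/kg_fuel


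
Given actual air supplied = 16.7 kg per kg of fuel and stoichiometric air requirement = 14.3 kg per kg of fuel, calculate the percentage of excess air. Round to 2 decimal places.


Excess air = actual - stoichiometric = 16.7 - 14.3 = 2.40 kg/kg fuel
Excess air % = (excess / stoich) * 100 = (2.40 / 14.3) * 100 = 16.78%


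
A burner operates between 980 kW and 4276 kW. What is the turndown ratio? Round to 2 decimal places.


TDR = Q_max / Q_min
TDR = 4276 / 980 = 4.36


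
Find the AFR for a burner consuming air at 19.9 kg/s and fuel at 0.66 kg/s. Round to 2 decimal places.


AFR = m_air / m_fuel
AFR = 19.9 / 0.66 = 30.15


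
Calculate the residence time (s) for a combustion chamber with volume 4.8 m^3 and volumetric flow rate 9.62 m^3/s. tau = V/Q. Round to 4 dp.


tau = V / Q_flow
tau = 4.8 / 9.62 = 0.4990 s


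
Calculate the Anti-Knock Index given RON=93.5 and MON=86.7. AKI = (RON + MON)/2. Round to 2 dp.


AKI = (RON + MON) / 2
AKI = (93.5 + 86.7) / 2
AKI = 180.2 / 2 = 90.10


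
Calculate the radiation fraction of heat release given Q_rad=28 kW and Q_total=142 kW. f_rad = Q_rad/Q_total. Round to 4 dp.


f_rad = Q_rad / Q_total
f_rad = 28 / 142 = 0.1972


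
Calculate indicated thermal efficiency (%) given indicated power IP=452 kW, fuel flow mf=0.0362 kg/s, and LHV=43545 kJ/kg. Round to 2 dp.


eta_ith = (IP / (mf * LHV)) * 100
Denominator = 0.0362 * 43545 = 1576.3290 kW
eta_ith = (452 / 1576.3290) * 100 = 28.67%


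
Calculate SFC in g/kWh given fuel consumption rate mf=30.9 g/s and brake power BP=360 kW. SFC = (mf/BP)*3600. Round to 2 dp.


SFC = (mf / BP) * 3600
Rate = 30.9 / 360 = 0.085833 g/(s*kW)
SFC = 0.085833 * 3600 = 309.00 g/kWh


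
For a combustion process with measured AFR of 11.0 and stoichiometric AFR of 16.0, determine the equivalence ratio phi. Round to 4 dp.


phi = AFR_stoich / AFR_actual
phi = 16.0 / 11.0 = 1.4545


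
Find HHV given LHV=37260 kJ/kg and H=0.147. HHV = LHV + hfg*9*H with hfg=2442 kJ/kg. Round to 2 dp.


HHV = LHV + hfg * 9 * H
Water addition = 2442 * 9 * 0.147 = 3230.766 kJ/kg
HHV = 37260 + 3230.766 = 40490.77 kJ/kg


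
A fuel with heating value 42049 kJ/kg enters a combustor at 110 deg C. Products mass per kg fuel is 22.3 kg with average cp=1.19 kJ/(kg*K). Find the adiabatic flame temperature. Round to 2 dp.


T_ad = T_in + Hc / (m_p * cp)
Denominator = 22.3 * 1.19 = 26.5370
Temperature rise = 42049 / 26.5370 = 1584.54 K
T_ad = 110 + 1584.54 = 1694.54 deg C


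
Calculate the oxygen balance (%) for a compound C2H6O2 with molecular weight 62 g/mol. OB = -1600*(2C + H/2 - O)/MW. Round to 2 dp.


OB = -1600 * (2C + H/2 - O) / MW
Inner = 2*2 + 6/2 - 2 = 5.00
OB = -1600 * 5.00 / 62 = -129.03%


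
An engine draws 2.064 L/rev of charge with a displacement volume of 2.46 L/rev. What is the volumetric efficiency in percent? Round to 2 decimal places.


eta_v = (V_actual / V_disp) * 100
Ratio = 2.064 / 2.46 = 0.8390
eta_v = 0.8390 * 100 = 83.90%


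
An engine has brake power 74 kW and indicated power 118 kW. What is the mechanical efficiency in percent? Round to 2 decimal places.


eta_mech = (BP / IP) * 100
Ratio = 74 / 118 = 0.6271
eta_mech = 0.6271 * 100 = 62.71%


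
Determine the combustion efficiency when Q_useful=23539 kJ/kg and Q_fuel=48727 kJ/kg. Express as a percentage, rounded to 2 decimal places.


Efficiency = (Q_useful / Q_fuel) * 100
Efficiency = (23539 / 48727) * 100
Efficiency = 0.4831 * 100 = 48.31%


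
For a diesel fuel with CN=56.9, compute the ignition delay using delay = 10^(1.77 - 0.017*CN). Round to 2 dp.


delay = 10^(1.77 - 0.017*CN)
Exponent = 1.77 - 0.017*56.9 = 0.8027
delay = 10^0.8027 = 6.35 ms


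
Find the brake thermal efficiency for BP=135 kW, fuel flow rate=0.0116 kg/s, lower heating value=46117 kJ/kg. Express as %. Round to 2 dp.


eta_BTE = (BP / (mf * LHV)) * 100
Denominator = 0.0116 * 46117 = 534.9572 kW
eta_BTE = (135 / 534.9572) * 100 = 25.24%


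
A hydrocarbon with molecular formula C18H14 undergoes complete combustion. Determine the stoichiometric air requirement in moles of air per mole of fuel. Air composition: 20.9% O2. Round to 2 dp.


Balanced combustion: C18H14 + 21.5 O2 -> 18 CO2 + 7 H2O
O2 needed = C + H/4 = 18 + 14/4 = 21.50 moles
Air moles = O2 / 0.209 = 21.50 / 0.209 = 102.87 moles air


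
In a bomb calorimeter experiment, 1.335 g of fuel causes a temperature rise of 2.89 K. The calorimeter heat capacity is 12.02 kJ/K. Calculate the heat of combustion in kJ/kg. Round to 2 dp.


Hc = C_cal * delta_T / m_fuel
Q_released = 12.02 * 2.89 = 34.7378 kJ
m_fuel = 1.335 g = 1.335/1000 kg = 0.001335 kg
Hc = 34.7378 / 0.001335 = 26020.82 kJ/kg


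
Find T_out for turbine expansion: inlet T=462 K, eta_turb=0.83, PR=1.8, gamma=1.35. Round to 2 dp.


T_out = T_in * (1 - eta * (1 - PR^(-(gamma-1)/gamma)))
Exponent = -(1.35-1)/1.35 = -0.25925926
PR^exp = 1.8^(-0.25925926) = 0.85865408
Factor = 1 - 0.83*(1 - 0.85865408) = 0.88268289
T_out = 462 * 0.88268289 = 407.80 K


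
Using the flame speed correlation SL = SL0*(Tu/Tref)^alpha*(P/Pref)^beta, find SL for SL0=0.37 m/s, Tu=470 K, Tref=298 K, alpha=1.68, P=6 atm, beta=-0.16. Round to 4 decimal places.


SL = SL0 * (Tu/Tref)^alpha * (P/Pref)^beta
T ratio = 470/298 = 1.57718121
(T ratio)^alpha = 1.57718121^1.68 = 2.150013
(P/Pref)^beta = 6^(-0.16) = 0.750751
SL = 0.37 * 2.150013 * 0.750751 = 0.5972 m/s


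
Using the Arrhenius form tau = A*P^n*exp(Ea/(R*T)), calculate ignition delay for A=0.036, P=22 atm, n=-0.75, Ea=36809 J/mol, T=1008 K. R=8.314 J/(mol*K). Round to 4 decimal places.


tau = A * P^n * exp(Ea/(R*T))
P^n = 22^(-0.75) = 0.09844258
Ea/(R*T) = 36809/(8.314*1008) = 4.392214
exp(Ea/(R*T)) = 80.819134
tau = 0.036 * 0.09844258 * 80.819134 = 0.2864 ms


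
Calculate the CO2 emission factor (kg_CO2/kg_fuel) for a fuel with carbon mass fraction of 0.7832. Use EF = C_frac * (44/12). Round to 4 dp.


EF = C_frac * (M_CO2 / M_C)
EF = 0.7832 * (44/12)
EF = 0.7832 * 3.666667 = 2.8717 kg_CO2/kg_fuel


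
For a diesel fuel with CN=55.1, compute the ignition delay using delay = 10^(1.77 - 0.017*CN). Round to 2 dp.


delay = 10^(1.77 - 0.017*CN)
Exponent = 1.77 - 0.017*55.1 = 0.8333
delay = 10^0.8333 = 6.81 ms


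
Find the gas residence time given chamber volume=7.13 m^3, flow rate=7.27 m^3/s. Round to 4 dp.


tau = V / Q_flow
tau = 7.13 / 7.27 = 0.9807 s


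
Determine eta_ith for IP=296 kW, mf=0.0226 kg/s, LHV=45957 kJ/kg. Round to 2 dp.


eta_ith = (IP / (mf * LHV)) * 100
Denominator = 0.0226 * 45957 = 1038.6282 kW
eta_ith = (296 / 1038.6282) * 100 = 28.50%


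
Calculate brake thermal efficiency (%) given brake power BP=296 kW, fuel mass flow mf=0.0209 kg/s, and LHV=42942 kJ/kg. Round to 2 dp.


eta_BTE = (BP / (mf * LHV)) * 100
Denominator = 0.0209 * 42942 = 897.4878 kW
eta_BTE = (296 / 897.4878) * 100 = 32.98%


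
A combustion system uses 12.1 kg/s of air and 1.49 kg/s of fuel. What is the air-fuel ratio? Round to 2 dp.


AFR = m_air / m_fuel
AFR = 12.1 / 1.49 = 8.12


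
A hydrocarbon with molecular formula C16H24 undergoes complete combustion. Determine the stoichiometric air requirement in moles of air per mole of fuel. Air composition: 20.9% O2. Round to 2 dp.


Balanced combustion: C16H24 + 22 O2 -> 16 CO2 + 12 H2O
O2 needed = C + H/4 = 16 + 24/4 = 22.00 moles
Air moles = O2 / 0.209 = 22.00 / 0.209 = 105.26 moles air


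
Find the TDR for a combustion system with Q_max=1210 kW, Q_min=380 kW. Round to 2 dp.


TDR = Q_max / Q_min
TDR = 1210 / 380 = 3.18


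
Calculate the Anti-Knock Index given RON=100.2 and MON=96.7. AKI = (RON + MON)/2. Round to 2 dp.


AKI = (RON + MON) / 2
AKI = (100.2 + 96.7) / 2
AKI = 196.9 / 2 = 98.45


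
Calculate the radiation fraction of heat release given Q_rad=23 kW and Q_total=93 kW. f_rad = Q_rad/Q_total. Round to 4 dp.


f_rad = Q_rad / Q_total
f_rad = 23 / 93 = 0.2473


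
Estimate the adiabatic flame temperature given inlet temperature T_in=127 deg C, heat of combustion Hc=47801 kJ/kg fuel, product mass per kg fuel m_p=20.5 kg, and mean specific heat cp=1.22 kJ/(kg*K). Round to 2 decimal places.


T_ad = T_in + Hc / (m_p * cp)
Denominator = 20.5 * 1.22 = 25.0100
Temperature rise = 47801 / 25.0100 = 1911.28 K
T_ad = 127 + 1911.28 = 2038.28 deg C


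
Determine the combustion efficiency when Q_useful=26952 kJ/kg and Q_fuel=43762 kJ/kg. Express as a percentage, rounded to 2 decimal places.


Efficiency = (Q_useful / Q_fuel) * 100
Efficiency = (26952 / 43762) * 100
Efficiency = 0.6159 * 100 = 61.59%


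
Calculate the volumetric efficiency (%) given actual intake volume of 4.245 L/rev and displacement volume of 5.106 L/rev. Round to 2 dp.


eta_v = (V_actual / V_disp) * 100
Ratio = 4.245 / 5.106 = 0.8314
eta_v = 0.8314 * 100 = 83.14%


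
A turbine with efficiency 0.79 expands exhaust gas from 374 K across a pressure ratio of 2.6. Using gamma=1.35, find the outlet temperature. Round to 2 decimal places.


T_out = T_in * (1 - eta * (1 - PR^(-(gamma-1)/gamma)))
Exponent = -(1.35-1)/1.35 = -0.25925926
PR^exp = 2.6^(-0.25925926) = 0.78057442
Factor = 1 - 0.79*(1 - 0.78057442) = 0.82665379
T_out = 374 * 0.82665379 = 309.17 K


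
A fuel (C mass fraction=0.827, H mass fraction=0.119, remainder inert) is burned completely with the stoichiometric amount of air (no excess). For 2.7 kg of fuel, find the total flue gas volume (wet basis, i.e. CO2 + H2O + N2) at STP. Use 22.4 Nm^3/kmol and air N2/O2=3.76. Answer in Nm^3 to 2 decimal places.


Per kg fuel: CO2 = (C/12 kmol)*22.4 = (0.827/12)*22.4 = 1.54373 Nm^3
Per kg fuel: H2O = (H/2 kmol)*22.4 = (0.119/2)*22.4 = 1.33280 Nm^3
O2 needed per kg fuel = C/12 + H/4 = 0.827/12 + 0.119/4 = 0.09866667 kmol
Per kg fuel: N2 = O2*3.76*22.4 = 0.09866667*3.76*22.4 = 8.31010 Nm^3
Total per kg = 1.54373 + 1.33280 + 8.31010 = 11.18663 Nm^3
Total = 11.18663 * 2.7 = 30.20 Nm^3


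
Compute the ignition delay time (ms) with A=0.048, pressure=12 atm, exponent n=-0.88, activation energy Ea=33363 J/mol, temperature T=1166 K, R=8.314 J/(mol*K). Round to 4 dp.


tau = A * P^n * exp(Ea/(R*T))
P^n = 12^(-0.88) = 0.11228468
Ea/(R*T) = 33363/(8.314*1166) = 3.441569
exp(Ea/(R*T)) = 31.235940
tau = 0.048 * 0.11228468 * 31.235940 = 0.1684 ms


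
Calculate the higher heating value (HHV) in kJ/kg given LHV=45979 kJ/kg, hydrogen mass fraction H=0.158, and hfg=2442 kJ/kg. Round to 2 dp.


HHV = LHV + hfg * 9 * H
Water addition = 2442 * 9 * 0.158 = 3472.524 kJ/kg
HHV = 45979 + 3472.524 = 49451.52 kJ/kg


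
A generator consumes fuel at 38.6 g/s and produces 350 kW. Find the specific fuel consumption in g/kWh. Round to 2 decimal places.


SFC = (mf / BP) * 3600
Rate = 38.6 / 350 = 0.110286 g/(s*kW)
SFC = 0.110286 * 3600 = 397.03 g/kWh


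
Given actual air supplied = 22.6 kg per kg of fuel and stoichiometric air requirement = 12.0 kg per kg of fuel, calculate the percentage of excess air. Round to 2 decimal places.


Excess air = actual - stoichiometric = 22.6 - 12.0 = 10.60 kg/kg fuel
Excess air % = (excess / stoich) * 100 = (10.60 / 12.0) * 100 = 88.33%


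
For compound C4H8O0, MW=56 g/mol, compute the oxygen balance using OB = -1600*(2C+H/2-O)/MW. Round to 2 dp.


OB = -1600 * (2C + H/2 - O) / MW
Inner = 2*4 + 8/2 - 0 = 12.00
OB = -1600 * 12.00 / 56 = -342.86%


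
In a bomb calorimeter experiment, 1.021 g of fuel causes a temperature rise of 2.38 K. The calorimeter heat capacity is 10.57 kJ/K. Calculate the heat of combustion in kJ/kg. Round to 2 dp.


Hc = C_cal * delta_T / m_fuel
Q_released = 10.57 * 2.38 = 25.1566 kJ
m_fuel = 1.021 g = 1.021/1000 kg = 0.001021 kg
Hc = 25.1566 / 0.001021 = 24639.18 kJ/kg


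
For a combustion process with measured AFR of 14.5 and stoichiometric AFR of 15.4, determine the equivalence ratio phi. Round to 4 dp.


phi = AFR_stoich / AFR_actual
phi = 15.4 / 14.5 = 1.0621


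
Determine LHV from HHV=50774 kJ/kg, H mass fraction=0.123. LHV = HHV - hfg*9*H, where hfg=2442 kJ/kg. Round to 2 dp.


LHV = HHV - hfg * 9 * H
Water correction = 2442 * 9 * 0.123 = 2703.294 kJ/kg
LHV = 50774 - 2703.294 = 48070.71 kJ/kg


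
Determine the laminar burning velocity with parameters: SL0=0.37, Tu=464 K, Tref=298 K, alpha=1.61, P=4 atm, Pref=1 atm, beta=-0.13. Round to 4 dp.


SL = SL0 * (Tu/Tref)^alpha * (P/Pref)^beta
T ratio = 464/298 = 1.55704698
(T ratio)^alpha = 1.55704698^1.61 = 2.039885
(P/Pref)^beta = 4^(-0.13) = 0.835088
SL = 0.37 * 2.039885 * 0.835088 = 0.6303 m/s


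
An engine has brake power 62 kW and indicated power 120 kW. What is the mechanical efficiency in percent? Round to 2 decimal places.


eta_mech = (BP / IP) * 100
Ratio = 62 / 120 = 0.5167
eta_mech = 0.5167 * 100 = 51.67%


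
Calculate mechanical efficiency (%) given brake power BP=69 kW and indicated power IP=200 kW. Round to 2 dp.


eta_mech = (BP / IP) * 100
Ratio = 69 / 200 = 0.3450
eta_mech = 0.3450 * 100 = 34.50%
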